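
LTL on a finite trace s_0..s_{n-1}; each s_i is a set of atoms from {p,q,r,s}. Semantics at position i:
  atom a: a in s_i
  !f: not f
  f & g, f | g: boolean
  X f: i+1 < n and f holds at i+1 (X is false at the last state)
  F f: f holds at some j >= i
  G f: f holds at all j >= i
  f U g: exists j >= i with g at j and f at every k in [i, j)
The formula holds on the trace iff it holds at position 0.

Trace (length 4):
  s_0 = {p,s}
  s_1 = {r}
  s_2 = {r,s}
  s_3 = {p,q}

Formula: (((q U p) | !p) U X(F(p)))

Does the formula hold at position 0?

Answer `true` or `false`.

s_0={p,s}: (((q U p) | !p) U X(F(p)))=True ((q U p) | !p)=True (q U p)=True q=False p=True !p=False X(F(p))=True F(p)=True
s_1={r}: (((q U p) | !p) U X(F(p)))=True ((q U p) | !p)=True (q U p)=False q=False p=False !p=True X(F(p))=True F(p)=True
s_2={r,s}: (((q U p) | !p) U X(F(p)))=True ((q U p) | !p)=True (q U p)=False q=False p=False !p=True X(F(p))=True F(p)=True
s_3={p,q}: (((q U p) | !p) U X(F(p)))=False ((q U p) | !p)=True (q U p)=True q=True p=True !p=False X(F(p))=False F(p)=True

Answer: true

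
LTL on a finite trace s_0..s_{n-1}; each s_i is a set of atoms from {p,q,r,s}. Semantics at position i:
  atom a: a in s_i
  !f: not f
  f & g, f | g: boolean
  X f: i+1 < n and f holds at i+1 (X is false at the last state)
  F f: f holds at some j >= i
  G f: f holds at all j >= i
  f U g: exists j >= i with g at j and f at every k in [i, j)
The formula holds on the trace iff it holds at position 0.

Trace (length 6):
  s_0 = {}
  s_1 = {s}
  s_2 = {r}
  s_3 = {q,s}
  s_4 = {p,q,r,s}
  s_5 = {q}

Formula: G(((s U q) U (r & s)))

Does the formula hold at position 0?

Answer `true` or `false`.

Answer: false

Derivation:
s_0={}: G(((s U q) U (r & s)))=False ((s U q) U (r & s))=False (s U q)=False s=False q=False (r & s)=False r=False
s_1={s}: G(((s U q) U (r & s)))=False ((s U q) U (r & s))=False (s U q)=False s=True q=False (r & s)=False r=False
s_2={r}: G(((s U q) U (r & s)))=False ((s U q) U (r & s))=False (s U q)=False s=False q=False (r & s)=False r=True
s_3={q,s}: G(((s U q) U (r & s)))=False ((s U q) U (r & s))=True (s U q)=True s=True q=True (r & s)=False r=False
s_4={p,q,r,s}: G(((s U q) U (r & s)))=False ((s U q) U (r & s))=True (s U q)=True s=True q=True (r & s)=True r=True
s_5={q}: G(((s U q) U (r & s)))=False ((s U q) U (r & s))=False (s U q)=True s=False q=True (r & s)=False r=False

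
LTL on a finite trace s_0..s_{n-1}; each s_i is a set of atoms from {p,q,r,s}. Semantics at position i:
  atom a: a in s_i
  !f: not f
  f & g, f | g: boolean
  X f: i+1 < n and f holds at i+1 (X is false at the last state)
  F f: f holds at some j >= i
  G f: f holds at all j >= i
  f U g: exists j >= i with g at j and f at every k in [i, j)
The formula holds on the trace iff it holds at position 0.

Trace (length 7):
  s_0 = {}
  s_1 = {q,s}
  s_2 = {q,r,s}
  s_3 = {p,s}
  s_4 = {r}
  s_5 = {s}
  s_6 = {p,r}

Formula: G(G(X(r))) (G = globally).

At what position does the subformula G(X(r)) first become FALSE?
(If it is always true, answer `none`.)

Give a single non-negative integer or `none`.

s_0={}: G(X(r))=False X(r)=False r=False
s_1={q,s}: G(X(r))=False X(r)=True r=False
s_2={q,r,s}: G(X(r))=False X(r)=False r=True
s_3={p,s}: G(X(r))=False X(r)=True r=False
s_4={r}: G(X(r))=False X(r)=False r=True
s_5={s}: G(X(r))=False X(r)=True r=False
s_6={p,r}: G(X(r))=False X(r)=False r=True
G(G(X(r))) holds globally = False
First violation at position 0.

Answer: 0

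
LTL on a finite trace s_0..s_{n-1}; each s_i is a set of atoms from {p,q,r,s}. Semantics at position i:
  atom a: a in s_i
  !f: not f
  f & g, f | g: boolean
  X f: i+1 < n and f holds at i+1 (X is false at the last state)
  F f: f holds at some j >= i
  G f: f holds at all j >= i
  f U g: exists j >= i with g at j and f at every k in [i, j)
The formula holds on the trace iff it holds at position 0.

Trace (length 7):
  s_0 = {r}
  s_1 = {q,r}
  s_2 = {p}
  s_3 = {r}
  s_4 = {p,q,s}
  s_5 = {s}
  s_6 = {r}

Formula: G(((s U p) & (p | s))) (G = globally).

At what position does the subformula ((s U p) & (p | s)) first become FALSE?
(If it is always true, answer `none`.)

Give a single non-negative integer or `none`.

Answer: 0

Derivation:
s_0={r}: ((s U p) & (p | s))=False (s U p)=False s=False p=False (p | s)=False
s_1={q,r}: ((s U p) & (p | s))=False (s U p)=False s=False p=False (p | s)=False
s_2={p}: ((s U p) & (p | s))=True (s U p)=True s=False p=True (p | s)=True
s_3={r}: ((s U p) & (p | s))=False (s U p)=False s=False p=False (p | s)=False
s_4={p,q,s}: ((s U p) & (p | s))=True (s U p)=True s=True p=True (p | s)=True
s_5={s}: ((s U p) & (p | s))=False (s U p)=False s=True p=False (p | s)=True
s_6={r}: ((s U p) & (p | s))=False (s U p)=False s=False p=False (p | s)=False
G(((s U p) & (p | s))) holds globally = False
First violation at position 0.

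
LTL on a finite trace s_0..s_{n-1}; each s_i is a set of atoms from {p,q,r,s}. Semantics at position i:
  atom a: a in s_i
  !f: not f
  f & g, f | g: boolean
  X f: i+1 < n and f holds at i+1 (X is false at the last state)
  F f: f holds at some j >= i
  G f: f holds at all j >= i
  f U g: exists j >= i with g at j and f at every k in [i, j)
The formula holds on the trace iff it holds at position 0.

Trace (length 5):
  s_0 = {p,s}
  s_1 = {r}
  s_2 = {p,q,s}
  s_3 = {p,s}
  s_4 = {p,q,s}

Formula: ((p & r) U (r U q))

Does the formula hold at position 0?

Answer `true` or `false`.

s_0={p,s}: ((p & r) U (r U q))=False (p & r)=False p=True r=False (r U q)=False q=False
s_1={r}: ((p & r) U (r U q))=True (p & r)=False p=False r=True (r U q)=True q=False
s_2={p,q,s}: ((p & r) U (r U q))=True (p & r)=False p=True r=False (r U q)=True q=True
s_3={p,s}: ((p & r) U (r U q))=False (p & r)=False p=True r=False (r U q)=False q=False
s_4={p,q,s}: ((p & r) U (r U q))=True (p & r)=False p=True r=False (r U q)=True q=True

Answer: false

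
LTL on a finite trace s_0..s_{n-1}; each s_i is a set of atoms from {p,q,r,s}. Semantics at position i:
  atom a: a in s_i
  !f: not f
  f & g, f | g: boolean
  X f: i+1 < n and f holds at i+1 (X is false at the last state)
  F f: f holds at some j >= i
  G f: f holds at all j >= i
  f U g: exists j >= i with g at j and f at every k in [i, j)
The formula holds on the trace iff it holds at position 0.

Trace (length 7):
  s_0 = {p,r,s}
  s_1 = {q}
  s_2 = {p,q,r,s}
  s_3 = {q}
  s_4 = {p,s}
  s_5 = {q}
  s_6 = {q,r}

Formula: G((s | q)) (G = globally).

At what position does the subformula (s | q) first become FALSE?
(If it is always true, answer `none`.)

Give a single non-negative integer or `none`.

Answer: none

Derivation:
s_0={p,r,s}: (s | q)=True s=True q=False
s_1={q}: (s | q)=True s=False q=True
s_2={p,q,r,s}: (s | q)=True s=True q=True
s_3={q}: (s | q)=True s=False q=True
s_4={p,s}: (s | q)=True s=True q=False
s_5={q}: (s | q)=True s=False q=True
s_6={q,r}: (s | q)=True s=False q=True
G((s | q)) holds globally = True
No violation — formula holds at every position.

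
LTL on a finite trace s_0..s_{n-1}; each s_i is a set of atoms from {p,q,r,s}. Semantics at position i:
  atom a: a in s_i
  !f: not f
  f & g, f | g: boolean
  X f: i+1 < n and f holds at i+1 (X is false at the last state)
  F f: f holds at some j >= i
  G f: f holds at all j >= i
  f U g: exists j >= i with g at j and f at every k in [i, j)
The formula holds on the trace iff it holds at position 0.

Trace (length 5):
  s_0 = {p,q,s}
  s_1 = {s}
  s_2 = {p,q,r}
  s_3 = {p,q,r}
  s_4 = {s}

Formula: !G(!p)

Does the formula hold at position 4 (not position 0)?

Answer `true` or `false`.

s_0={p,q,s}: !G(!p)=True G(!p)=False !p=False p=True
s_1={s}: !G(!p)=True G(!p)=False !p=True p=False
s_2={p,q,r}: !G(!p)=True G(!p)=False !p=False p=True
s_3={p,q,r}: !G(!p)=True G(!p)=False !p=False p=True
s_4={s}: !G(!p)=False G(!p)=True !p=True p=False
Evaluating at position 4: result = False

Answer: false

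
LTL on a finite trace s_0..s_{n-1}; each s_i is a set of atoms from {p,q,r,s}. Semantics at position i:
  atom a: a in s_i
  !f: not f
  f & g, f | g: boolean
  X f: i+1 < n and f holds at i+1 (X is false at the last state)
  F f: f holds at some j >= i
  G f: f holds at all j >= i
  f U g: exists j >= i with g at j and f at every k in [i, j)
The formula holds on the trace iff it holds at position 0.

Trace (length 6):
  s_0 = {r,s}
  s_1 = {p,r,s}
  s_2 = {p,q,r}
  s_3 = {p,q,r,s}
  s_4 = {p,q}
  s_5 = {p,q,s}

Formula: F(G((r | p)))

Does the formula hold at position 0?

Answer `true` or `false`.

s_0={r,s}: F(G((r | p)))=True G((r | p))=True (r | p)=True r=True p=False
s_1={p,r,s}: F(G((r | p)))=True G((r | p))=True (r | p)=True r=True p=True
s_2={p,q,r}: F(G((r | p)))=True G((r | p))=True (r | p)=True r=True p=True
s_3={p,q,r,s}: F(G((r | p)))=True G((r | p))=True (r | p)=True r=True p=True
s_4={p,q}: F(G((r | p)))=True G((r | p))=True (r | p)=True r=False p=True
s_5={p,q,s}: F(G((r | p)))=True G((r | p))=True (r | p)=True r=False p=True

Answer: true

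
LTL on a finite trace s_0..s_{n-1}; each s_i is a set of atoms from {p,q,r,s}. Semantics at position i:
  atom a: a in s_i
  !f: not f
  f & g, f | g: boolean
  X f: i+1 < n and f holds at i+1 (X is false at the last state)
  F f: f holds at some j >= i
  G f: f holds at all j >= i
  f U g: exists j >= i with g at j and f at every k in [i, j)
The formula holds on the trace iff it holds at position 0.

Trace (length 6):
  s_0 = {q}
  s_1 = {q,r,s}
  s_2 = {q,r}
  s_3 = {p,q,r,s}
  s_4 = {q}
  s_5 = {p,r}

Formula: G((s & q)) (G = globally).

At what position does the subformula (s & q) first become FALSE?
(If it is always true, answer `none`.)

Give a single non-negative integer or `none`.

s_0={q}: (s & q)=False s=False q=True
s_1={q,r,s}: (s & q)=True s=True q=True
s_2={q,r}: (s & q)=False s=False q=True
s_3={p,q,r,s}: (s & q)=True s=True q=True
s_4={q}: (s & q)=False s=False q=True
s_5={p,r}: (s & q)=False s=False q=False
G((s & q)) holds globally = False
First violation at position 0.

Answer: 0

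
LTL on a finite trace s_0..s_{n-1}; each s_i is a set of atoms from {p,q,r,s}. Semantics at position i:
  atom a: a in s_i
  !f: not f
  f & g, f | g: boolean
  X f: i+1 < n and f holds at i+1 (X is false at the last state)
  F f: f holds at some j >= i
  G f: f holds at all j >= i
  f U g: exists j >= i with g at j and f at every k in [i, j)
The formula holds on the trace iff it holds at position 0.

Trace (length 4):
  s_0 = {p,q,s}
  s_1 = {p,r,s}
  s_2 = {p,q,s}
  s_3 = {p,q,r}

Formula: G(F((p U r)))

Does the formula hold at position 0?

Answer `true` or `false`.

s_0={p,q,s}: G(F((p U r)))=True F((p U r))=True (p U r)=True p=True r=False
s_1={p,r,s}: G(F((p U r)))=True F((p U r))=True (p U r)=True p=True r=True
s_2={p,q,s}: G(F((p U r)))=True F((p U r))=True (p U r)=True p=True r=False
s_3={p,q,r}: G(F((p U r)))=True F((p U r))=True (p U r)=True p=True r=True

Answer: true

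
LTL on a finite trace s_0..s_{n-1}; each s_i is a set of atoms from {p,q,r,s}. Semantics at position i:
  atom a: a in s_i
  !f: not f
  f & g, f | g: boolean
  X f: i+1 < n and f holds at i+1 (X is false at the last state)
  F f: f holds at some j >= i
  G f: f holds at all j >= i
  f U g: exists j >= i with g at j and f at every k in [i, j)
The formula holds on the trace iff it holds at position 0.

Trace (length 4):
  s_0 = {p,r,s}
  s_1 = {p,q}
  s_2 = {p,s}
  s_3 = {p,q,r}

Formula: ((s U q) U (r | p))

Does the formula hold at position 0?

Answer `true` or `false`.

s_0={p,r,s}: ((s U q) U (r | p))=True (s U q)=True s=True q=False (r | p)=True r=True p=True
s_1={p,q}: ((s U q) U (r | p))=True (s U q)=True s=False q=True (r | p)=True r=False p=True
s_2={p,s}: ((s U q) U (r | p))=True (s U q)=True s=True q=False (r | p)=True r=False p=True
s_3={p,q,r}: ((s U q) U (r | p))=True (s U q)=True s=False q=True (r | p)=True r=True p=True

Answer: true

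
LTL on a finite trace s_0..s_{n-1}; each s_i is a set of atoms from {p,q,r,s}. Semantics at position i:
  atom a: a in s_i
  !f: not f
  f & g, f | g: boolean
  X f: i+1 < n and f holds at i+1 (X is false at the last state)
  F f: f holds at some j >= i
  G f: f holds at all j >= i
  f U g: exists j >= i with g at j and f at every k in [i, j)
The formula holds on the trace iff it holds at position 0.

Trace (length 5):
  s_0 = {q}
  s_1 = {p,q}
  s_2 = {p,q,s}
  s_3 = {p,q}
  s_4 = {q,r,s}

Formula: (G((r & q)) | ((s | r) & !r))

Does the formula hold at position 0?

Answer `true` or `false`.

Answer: false

Derivation:
s_0={q}: (G((r & q)) | ((s | r) & !r))=False G((r & q))=False (r & q)=False r=False q=True ((s | r) & !r)=False (s | r)=False s=False !r=True
s_1={p,q}: (G((r & q)) | ((s | r) & !r))=False G((r & q))=False (r & q)=False r=False q=True ((s | r) & !r)=False (s | r)=False s=False !r=True
s_2={p,q,s}: (G((r & q)) | ((s | r) & !r))=True G((r & q))=False (r & q)=False r=False q=True ((s | r) & !r)=True (s | r)=True s=True !r=True
s_3={p,q}: (G((r & q)) | ((s | r) & !r))=False G((r & q))=False (r & q)=False r=False q=True ((s | r) & !r)=False (s | r)=False s=False !r=True
s_4={q,r,s}: (G((r & q)) | ((s | r) & !r))=True G((r & q))=True (r & q)=True r=True q=True ((s | r) & !r)=False (s | r)=True s=True !r=False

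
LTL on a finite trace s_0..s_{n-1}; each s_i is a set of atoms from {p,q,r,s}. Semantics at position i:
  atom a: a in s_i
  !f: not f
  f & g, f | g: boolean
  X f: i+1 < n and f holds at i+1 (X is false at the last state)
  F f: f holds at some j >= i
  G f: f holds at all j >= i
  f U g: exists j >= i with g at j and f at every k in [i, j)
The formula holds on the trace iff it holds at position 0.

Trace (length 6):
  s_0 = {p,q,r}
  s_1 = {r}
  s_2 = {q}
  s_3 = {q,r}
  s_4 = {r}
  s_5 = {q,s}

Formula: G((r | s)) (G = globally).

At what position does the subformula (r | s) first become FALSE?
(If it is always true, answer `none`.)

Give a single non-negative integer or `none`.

s_0={p,q,r}: (r | s)=True r=True s=False
s_1={r}: (r | s)=True r=True s=False
s_2={q}: (r | s)=False r=False s=False
s_3={q,r}: (r | s)=True r=True s=False
s_4={r}: (r | s)=True r=True s=False
s_5={q,s}: (r | s)=True r=False s=True
G((r | s)) holds globally = False
First violation at position 2.

Answer: 2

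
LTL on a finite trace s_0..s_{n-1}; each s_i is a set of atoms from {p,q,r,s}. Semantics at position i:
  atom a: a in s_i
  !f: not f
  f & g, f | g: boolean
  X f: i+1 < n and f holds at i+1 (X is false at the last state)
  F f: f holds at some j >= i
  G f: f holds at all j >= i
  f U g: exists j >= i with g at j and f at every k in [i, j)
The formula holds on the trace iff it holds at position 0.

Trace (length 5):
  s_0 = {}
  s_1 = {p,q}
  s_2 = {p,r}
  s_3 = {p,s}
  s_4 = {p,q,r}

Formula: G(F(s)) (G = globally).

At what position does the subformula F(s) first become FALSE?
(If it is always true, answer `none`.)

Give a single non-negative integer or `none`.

Answer: 4

Derivation:
s_0={}: F(s)=True s=False
s_1={p,q}: F(s)=True s=False
s_2={p,r}: F(s)=True s=False
s_3={p,s}: F(s)=True s=True
s_4={p,q,r}: F(s)=False s=False
G(F(s)) holds globally = False
First violation at position 4.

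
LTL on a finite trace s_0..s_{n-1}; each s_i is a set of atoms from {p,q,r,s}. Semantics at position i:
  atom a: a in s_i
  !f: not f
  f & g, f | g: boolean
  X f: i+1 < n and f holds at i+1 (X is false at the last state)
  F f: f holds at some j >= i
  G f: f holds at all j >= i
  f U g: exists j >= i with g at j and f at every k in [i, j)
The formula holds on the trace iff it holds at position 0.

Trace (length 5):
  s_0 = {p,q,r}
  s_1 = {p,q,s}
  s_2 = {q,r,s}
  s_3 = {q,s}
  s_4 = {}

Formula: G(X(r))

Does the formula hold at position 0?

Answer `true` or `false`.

Answer: false

Derivation:
s_0={p,q,r}: G(X(r))=False X(r)=False r=True
s_1={p,q,s}: G(X(r))=False X(r)=True r=False
s_2={q,r,s}: G(X(r))=False X(r)=False r=True
s_3={q,s}: G(X(r))=False X(r)=False r=False
s_4={}: G(X(r))=False X(r)=False r=False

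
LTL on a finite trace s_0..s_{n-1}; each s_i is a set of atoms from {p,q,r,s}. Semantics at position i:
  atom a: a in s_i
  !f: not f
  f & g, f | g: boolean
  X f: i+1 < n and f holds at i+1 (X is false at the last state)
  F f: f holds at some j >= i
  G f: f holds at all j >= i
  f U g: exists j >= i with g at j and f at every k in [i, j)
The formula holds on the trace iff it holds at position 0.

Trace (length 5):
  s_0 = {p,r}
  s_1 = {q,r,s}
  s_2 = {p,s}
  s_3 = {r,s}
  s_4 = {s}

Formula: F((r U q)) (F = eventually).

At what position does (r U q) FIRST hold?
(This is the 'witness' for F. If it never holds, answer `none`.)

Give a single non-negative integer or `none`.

Answer: 0

Derivation:
s_0={p,r}: (r U q)=True r=True q=False
s_1={q,r,s}: (r U q)=True r=True q=True
s_2={p,s}: (r U q)=False r=False q=False
s_3={r,s}: (r U q)=False r=True q=False
s_4={s}: (r U q)=False r=False q=False
F((r U q)) holds; first witness at position 0.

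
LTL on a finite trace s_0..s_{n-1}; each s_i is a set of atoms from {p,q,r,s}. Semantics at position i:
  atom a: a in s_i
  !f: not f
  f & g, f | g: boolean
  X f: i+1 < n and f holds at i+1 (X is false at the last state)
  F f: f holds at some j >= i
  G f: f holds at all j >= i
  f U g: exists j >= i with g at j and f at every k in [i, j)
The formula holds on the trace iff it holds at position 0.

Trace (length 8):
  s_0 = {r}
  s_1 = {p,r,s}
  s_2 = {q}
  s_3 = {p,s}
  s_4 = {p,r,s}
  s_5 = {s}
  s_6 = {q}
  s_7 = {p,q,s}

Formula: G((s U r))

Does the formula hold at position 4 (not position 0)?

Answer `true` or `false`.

Answer: false

Derivation:
s_0={r}: G((s U r))=False (s U r)=True s=False r=True
s_1={p,r,s}: G((s U r))=False (s U r)=True s=True r=True
s_2={q}: G((s U r))=False (s U r)=False s=False r=False
s_3={p,s}: G((s U r))=False (s U r)=True s=True r=False
s_4={p,r,s}: G((s U r))=False (s U r)=True s=True r=True
s_5={s}: G((s U r))=False (s U r)=False s=True r=False
s_6={q}: G((s U r))=False (s U r)=False s=False r=False
s_7={p,q,s}: G((s U r))=False (s U r)=False s=True r=False
Evaluating at position 4: result = False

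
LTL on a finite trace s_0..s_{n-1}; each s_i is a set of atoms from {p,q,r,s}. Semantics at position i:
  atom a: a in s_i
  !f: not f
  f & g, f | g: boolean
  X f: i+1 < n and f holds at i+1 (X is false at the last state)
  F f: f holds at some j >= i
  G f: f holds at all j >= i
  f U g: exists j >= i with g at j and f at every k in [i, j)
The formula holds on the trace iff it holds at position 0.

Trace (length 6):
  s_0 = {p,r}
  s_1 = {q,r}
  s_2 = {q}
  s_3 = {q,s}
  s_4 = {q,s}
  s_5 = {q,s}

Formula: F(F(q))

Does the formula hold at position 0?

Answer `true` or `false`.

Answer: true

Derivation:
s_0={p,r}: F(F(q))=True F(q)=True q=False
s_1={q,r}: F(F(q))=True F(q)=True q=True
s_2={q}: F(F(q))=True F(q)=True q=True
s_3={q,s}: F(F(q))=True F(q)=True q=True
s_4={q,s}: F(F(q))=True F(q)=True q=True
s_5={q,s}: F(F(q))=True F(q)=True q=True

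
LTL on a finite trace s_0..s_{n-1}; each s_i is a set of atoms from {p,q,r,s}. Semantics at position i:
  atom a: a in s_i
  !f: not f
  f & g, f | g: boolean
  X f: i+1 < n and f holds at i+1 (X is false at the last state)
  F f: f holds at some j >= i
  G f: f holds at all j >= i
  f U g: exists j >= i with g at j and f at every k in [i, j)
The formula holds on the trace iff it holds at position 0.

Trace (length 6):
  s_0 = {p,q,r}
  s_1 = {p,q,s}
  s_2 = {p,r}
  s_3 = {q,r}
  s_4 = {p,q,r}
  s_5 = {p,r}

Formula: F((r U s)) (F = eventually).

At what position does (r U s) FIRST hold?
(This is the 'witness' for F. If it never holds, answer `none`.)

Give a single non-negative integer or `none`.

Answer: 0

Derivation:
s_0={p,q,r}: (r U s)=True r=True s=False
s_1={p,q,s}: (r U s)=True r=False s=True
s_2={p,r}: (r U s)=False r=True s=False
s_3={q,r}: (r U s)=False r=True s=False
s_4={p,q,r}: (r U s)=False r=True s=False
s_5={p,r}: (r U s)=False r=True s=False
F((r U s)) holds; first witness at position 0.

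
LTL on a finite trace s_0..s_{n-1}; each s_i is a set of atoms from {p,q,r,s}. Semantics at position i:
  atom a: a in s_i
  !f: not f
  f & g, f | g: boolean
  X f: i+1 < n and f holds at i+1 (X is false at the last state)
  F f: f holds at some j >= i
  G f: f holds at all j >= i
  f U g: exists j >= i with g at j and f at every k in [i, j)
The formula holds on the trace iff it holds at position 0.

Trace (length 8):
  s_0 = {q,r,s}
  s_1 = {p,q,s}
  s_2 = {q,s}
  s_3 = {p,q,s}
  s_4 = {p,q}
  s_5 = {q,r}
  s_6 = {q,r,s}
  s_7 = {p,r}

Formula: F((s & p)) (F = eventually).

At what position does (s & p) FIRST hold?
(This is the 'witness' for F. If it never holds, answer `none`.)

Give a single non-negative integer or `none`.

s_0={q,r,s}: (s & p)=False s=True p=False
s_1={p,q,s}: (s & p)=True s=True p=True
s_2={q,s}: (s & p)=False s=True p=False
s_3={p,q,s}: (s & p)=True s=True p=True
s_4={p,q}: (s & p)=False s=False p=True
s_5={q,r}: (s & p)=False s=False p=False
s_6={q,r,s}: (s & p)=False s=True p=False
s_7={p,r}: (s & p)=False s=False p=True
F((s & p)) holds; first witness at position 1.

Answer: 1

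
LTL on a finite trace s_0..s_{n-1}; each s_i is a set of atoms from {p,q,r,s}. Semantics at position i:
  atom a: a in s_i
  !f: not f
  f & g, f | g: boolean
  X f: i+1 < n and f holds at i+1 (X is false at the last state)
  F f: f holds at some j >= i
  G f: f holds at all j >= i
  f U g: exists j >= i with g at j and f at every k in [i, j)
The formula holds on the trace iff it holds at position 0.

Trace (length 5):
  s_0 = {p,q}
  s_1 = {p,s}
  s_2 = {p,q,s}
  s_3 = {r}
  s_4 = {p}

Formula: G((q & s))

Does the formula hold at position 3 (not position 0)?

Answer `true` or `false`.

s_0={p,q}: G((q & s))=False (q & s)=False q=True s=False
s_1={p,s}: G((q & s))=False (q & s)=False q=False s=True
s_2={p,q,s}: G((q & s))=False (q & s)=True q=True s=True
s_3={r}: G((q & s))=False (q & s)=False q=False s=False
s_4={p}: G((q & s))=False (q & s)=False q=False s=False
Evaluating at position 3: result = False

Answer: false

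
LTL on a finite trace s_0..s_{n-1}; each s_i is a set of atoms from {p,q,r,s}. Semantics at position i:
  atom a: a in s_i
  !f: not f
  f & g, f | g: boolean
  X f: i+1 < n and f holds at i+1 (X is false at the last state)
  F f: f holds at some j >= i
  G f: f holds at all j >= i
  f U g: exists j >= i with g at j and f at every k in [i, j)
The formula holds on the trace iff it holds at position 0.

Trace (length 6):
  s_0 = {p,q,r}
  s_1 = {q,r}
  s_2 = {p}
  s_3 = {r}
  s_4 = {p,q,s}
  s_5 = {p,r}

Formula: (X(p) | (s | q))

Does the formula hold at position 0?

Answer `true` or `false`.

Answer: true

Derivation:
s_0={p,q,r}: (X(p) | (s | q))=True X(p)=False p=True (s | q)=True s=False q=True
s_1={q,r}: (X(p) | (s | q))=True X(p)=True p=False (s | q)=True s=False q=True
s_2={p}: (X(p) | (s | q))=False X(p)=False p=True (s | q)=False s=False q=False
s_3={r}: (X(p) | (s | q))=True X(p)=True p=False (s | q)=False s=False q=False
s_4={p,q,s}: (X(p) | (s | q))=True X(p)=True p=True (s | q)=True s=True q=True
s_5={p,r}: (X(p) | (s | q))=False X(p)=False p=True (s | q)=False s=False q=False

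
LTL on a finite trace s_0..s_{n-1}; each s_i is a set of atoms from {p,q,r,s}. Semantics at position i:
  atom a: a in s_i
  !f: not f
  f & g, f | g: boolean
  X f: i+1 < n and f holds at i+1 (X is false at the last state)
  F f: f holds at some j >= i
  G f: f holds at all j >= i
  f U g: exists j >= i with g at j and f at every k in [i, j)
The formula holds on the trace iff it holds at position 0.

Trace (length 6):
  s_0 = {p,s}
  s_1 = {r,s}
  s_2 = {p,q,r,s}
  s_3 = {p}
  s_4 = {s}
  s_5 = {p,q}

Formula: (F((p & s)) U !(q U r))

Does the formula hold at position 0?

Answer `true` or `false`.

s_0={p,s}: (F((p & s)) U !(q U r))=True F((p & s))=True (p & s)=True p=True s=True !(q U r)=True (q U r)=False q=False r=False
s_1={r,s}: (F((p & s)) U !(q U r))=True F((p & s))=True (p & s)=False p=False s=True !(q U r)=False (q U r)=True q=False r=True
s_2={p,q,r,s}: (F((p & s)) U !(q U r))=True F((p & s))=True (p & s)=True p=True s=True !(q U r)=False (q U r)=True q=True r=True
s_3={p}: (F((p & s)) U !(q U r))=True F((p & s))=False (p & s)=False p=True s=False !(q U r)=True (q U r)=False q=False r=False
s_4={s}: (F((p & s)) U !(q U r))=True F((p & s))=False (p & s)=False p=False s=True !(q U r)=True (q U r)=False q=False r=False
s_5={p,q}: (F((p & s)) U !(q U r))=True F((p & s))=False (p & s)=False p=True s=False !(q U r)=True (q U r)=False q=True r=False

Answer: true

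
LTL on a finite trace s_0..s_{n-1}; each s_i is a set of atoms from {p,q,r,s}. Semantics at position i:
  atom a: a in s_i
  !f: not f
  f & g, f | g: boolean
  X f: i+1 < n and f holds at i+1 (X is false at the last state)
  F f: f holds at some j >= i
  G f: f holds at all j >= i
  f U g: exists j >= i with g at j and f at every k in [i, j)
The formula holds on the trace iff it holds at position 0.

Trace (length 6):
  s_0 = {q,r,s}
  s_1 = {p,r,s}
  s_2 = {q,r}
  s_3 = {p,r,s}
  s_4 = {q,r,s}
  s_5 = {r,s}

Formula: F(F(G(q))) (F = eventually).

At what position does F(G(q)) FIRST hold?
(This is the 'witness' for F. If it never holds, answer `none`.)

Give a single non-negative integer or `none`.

Answer: none

Derivation:
s_0={q,r,s}: F(G(q))=False G(q)=False q=True
s_1={p,r,s}: F(G(q))=False G(q)=False q=False
s_2={q,r}: F(G(q))=False G(q)=False q=True
s_3={p,r,s}: F(G(q))=False G(q)=False q=False
s_4={q,r,s}: F(G(q))=False G(q)=False q=True
s_5={r,s}: F(G(q))=False G(q)=False q=False
F(F(G(q))) does not hold (no witness exists).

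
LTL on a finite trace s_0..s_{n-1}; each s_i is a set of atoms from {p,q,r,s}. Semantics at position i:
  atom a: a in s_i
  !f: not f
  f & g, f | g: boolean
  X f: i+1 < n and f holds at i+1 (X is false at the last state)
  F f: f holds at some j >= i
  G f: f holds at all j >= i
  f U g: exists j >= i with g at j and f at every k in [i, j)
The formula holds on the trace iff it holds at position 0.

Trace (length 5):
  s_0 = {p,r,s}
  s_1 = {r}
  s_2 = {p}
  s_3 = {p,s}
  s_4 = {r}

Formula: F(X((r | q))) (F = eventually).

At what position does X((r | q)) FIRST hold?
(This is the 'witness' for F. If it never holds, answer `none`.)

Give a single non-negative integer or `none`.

s_0={p,r,s}: X((r | q))=True (r | q)=True r=True q=False
s_1={r}: X((r | q))=False (r | q)=True r=True q=False
s_2={p}: X((r | q))=False (r | q)=False r=False q=False
s_3={p,s}: X((r | q))=True (r | q)=False r=False q=False
s_4={r}: X((r | q))=False (r | q)=True r=True q=False
F(X((r | q))) holds; first witness at position 0.

Answer: 0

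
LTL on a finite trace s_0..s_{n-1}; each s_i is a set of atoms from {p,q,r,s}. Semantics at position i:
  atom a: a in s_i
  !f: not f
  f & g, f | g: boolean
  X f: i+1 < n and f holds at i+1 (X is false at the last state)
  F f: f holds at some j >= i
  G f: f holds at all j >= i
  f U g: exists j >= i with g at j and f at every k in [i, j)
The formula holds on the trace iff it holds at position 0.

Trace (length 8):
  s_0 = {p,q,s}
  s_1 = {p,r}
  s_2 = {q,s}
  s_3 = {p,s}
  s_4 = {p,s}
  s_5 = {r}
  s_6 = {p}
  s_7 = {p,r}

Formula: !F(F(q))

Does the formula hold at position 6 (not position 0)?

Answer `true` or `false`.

s_0={p,q,s}: !F(F(q))=False F(F(q))=True F(q)=True q=True
s_1={p,r}: !F(F(q))=False F(F(q))=True F(q)=True q=False
s_2={q,s}: !F(F(q))=False F(F(q))=True F(q)=True q=True
s_3={p,s}: !F(F(q))=True F(F(q))=False F(q)=False q=False
s_4={p,s}: !F(F(q))=True F(F(q))=False F(q)=False q=False
s_5={r}: !F(F(q))=True F(F(q))=False F(q)=False q=False
s_6={p}: !F(F(q))=True F(F(q))=False F(q)=False q=False
s_7={p,r}: !F(F(q))=True F(F(q))=False F(q)=False q=False
Evaluating at position 6: result = True

Answer: true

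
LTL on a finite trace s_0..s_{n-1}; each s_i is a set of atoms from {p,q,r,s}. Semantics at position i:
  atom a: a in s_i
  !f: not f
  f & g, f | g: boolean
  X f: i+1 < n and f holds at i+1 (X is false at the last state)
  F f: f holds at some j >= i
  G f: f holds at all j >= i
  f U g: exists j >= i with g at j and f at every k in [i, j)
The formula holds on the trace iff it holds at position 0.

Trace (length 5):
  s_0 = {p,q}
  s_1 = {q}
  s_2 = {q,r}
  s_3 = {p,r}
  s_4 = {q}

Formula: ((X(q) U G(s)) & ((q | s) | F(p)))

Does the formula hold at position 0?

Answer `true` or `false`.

s_0={p,q}: ((X(q) U G(s)) & ((q | s) | F(p)))=False (X(q) U G(s))=False X(q)=True q=True G(s)=False s=False ((q | s) | F(p))=True (q | s)=True F(p)=True p=True
s_1={q}: ((X(q) U G(s)) & ((q | s) | F(p)))=False (X(q) U G(s))=False X(q)=True q=True G(s)=False s=False ((q | s) | F(p))=True (q | s)=True F(p)=True p=False
s_2={q,r}: ((X(q) U G(s)) & ((q | s) | F(p)))=False (X(q) U G(s))=False X(q)=False q=True G(s)=False s=False ((q | s) | F(p))=True (q | s)=True F(p)=True p=False
s_3={p,r}: ((X(q) U G(s)) & ((q | s) | F(p)))=False (X(q) U G(s))=False X(q)=True q=False G(s)=False s=False ((q | s) | F(p))=True (q | s)=False F(p)=True p=True
s_4={q}: ((X(q) U G(s)) & ((q | s) | F(p)))=False (X(q) U G(s))=False X(q)=False q=True G(s)=False s=False ((q | s) | F(p))=True (q | s)=True F(p)=False p=False

Answer: false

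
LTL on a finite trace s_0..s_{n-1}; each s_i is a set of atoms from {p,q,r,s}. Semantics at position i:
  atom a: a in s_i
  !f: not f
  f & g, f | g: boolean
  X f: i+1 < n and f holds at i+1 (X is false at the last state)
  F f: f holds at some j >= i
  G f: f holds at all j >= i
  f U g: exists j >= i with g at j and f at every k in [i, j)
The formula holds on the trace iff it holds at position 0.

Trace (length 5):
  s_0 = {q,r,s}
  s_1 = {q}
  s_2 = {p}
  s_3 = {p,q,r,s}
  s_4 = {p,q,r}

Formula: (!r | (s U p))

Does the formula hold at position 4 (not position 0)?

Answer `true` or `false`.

s_0={q,r,s}: (!r | (s U p))=False !r=False r=True (s U p)=False s=True p=False
s_1={q}: (!r | (s U p))=True !r=True r=False (s U p)=False s=False p=False
s_2={p}: (!r | (s U p))=True !r=True r=False (s U p)=True s=False p=True
s_3={p,q,r,s}: (!r | (s U p))=True !r=False r=True (s U p)=True s=True p=True
s_4={p,q,r}: (!r | (s U p))=True !r=False r=True (s U p)=True s=False p=True
Evaluating at position 4: result = True

Answer: true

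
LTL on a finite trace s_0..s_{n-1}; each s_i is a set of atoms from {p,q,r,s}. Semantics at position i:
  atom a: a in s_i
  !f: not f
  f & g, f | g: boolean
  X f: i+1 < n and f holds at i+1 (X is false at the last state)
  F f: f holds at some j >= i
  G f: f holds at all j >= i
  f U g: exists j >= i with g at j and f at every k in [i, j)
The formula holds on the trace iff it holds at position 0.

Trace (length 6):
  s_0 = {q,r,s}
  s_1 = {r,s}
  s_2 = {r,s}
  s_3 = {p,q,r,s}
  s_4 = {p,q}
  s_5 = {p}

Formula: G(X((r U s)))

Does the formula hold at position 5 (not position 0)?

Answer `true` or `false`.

Answer: false

Derivation:
s_0={q,r,s}: G(X((r U s)))=False X((r U s))=True (r U s)=True r=True s=True
s_1={r,s}: G(X((r U s)))=False X((r U s))=True (r U s)=True r=True s=True
s_2={r,s}: G(X((r U s)))=False X((r U s))=True (r U s)=True r=True s=True
s_3={p,q,r,s}: G(X((r U s)))=False X((r U s))=False (r U s)=True r=True s=True
s_4={p,q}: G(X((r U s)))=False X((r U s))=False (r U s)=False r=False s=False
s_5={p}: G(X((r U s)))=False X((r U s))=False (r U s)=False r=False s=False
Evaluating at position 5: result = False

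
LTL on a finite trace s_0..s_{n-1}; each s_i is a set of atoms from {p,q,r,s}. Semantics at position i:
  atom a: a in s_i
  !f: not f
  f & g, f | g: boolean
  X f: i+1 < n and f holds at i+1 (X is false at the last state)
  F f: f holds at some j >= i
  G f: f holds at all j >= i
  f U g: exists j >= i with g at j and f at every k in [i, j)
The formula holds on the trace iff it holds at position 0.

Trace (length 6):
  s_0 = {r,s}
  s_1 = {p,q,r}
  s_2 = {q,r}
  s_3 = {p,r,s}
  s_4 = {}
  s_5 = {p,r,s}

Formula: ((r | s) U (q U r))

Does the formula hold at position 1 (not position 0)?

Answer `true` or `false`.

s_0={r,s}: ((r | s) U (q U r))=True (r | s)=True r=True s=True (q U r)=True q=False
s_1={p,q,r}: ((r | s) U (q U r))=True (r | s)=True r=True s=False (q U r)=True q=True
s_2={q,r}: ((r | s) U (q U r))=True (r | s)=True r=True s=False (q U r)=True q=True
s_3={p,r,s}: ((r | s) U (q U r))=True (r | s)=True r=True s=True (q U r)=True q=False
s_4={}: ((r | s) U (q U r))=False (r | s)=False r=False s=False (q U r)=False q=False
s_5={p,r,s}: ((r | s) U (q U r))=True (r | s)=True r=True s=True (q U r)=True q=False
Evaluating at position 1: result = True

Answer: true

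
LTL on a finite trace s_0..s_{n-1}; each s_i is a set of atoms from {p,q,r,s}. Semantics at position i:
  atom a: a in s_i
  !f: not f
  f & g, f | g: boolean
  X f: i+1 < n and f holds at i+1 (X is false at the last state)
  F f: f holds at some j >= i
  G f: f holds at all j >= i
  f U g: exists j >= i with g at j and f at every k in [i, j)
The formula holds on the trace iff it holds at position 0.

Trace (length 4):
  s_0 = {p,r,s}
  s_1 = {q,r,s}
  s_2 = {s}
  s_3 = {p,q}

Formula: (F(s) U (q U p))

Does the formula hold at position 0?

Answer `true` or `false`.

Answer: true

Derivation:
s_0={p,r,s}: (F(s) U (q U p))=True F(s)=True s=True (q U p)=True q=False p=True
s_1={q,r,s}: (F(s) U (q U p))=True F(s)=True s=True (q U p)=False q=True p=False
s_2={s}: (F(s) U (q U p))=True F(s)=True s=True (q U p)=False q=False p=False
s_3={p,q}: (F(s) U (q U p))=True F(s)=False s=False (q U p)=True q=True p=True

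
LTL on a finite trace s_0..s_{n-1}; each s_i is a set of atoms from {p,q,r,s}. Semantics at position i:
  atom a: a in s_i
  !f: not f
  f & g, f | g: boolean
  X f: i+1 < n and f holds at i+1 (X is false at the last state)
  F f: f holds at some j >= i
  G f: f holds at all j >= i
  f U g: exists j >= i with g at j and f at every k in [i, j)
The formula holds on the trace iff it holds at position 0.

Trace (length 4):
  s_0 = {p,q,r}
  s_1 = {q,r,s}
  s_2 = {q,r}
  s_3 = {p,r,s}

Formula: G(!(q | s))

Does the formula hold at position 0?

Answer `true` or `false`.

Answer: false

Derivation:
s_0={p,q,r}: G(!(q | s))=False !(q | s)=False (q | s)=True q=True s=False
s_1={q,r,s}: G(!(q | s))=False !(q | s)=False (q | s)=True q=True s=True
s_2={q,r}: G(!(q | s))=False !(q | s)=False (q | s)=True q=True s=False
s_3={p,r,s}: G(!(q | s))=False !(q | s)=False (q | s)=True q=False s=True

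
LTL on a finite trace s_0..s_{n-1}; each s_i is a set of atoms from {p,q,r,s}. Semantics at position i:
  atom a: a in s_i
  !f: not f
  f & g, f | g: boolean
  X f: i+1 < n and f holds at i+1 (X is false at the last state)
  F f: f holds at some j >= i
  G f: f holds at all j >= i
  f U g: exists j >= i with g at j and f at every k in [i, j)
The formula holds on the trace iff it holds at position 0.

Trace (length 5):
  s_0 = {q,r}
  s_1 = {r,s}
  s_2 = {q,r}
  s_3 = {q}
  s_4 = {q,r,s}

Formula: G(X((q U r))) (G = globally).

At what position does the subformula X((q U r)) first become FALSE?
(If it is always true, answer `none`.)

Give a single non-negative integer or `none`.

Answer: 4

Derivation:
s_0={q,r}: X((q U r))=True (q U r)=True q=True r=True
s_1={r,s}: X((q U r))=True (q U r)=True q=False r=True
s_2={q,r}: X((q U r))=True (q U r)=True q=True r=True
s_3={q}: X((q U r))=True (q U r)=True q=True r=False
s_4={q,r,s}: X((q U r))=False (q U r)=True q=True r=True
G(X((q U r))) holds globally = False
First violation at position 4.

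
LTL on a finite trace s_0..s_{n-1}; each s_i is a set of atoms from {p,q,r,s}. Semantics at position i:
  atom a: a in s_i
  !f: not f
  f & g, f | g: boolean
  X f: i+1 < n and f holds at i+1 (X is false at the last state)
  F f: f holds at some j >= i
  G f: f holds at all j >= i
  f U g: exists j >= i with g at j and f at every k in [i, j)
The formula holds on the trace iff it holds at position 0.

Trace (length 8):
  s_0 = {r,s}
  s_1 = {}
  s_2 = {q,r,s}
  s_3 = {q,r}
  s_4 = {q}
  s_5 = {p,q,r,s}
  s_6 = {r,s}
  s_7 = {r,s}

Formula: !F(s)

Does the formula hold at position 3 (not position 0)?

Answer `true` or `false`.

s_0={r,s}: !F(s)=False F(s)=True s=True
s_1={}: !F(s)=False F(s)=True s=False
s_2={q,r,s}: !F(s)=False F(s)=True s=True
s_3={q,r}: !F(s)=False F(s)=True s=False
s_4={q}: !F(s)=False F(s)=True s=False
s_5={p,q,r,s}: !F(s)=False F(s)=True s=True
s_6={r,s}: !F(s)=False F(s)=True s=True
s_7={r,s}: !F(s)=False F(s)=True s=True
Evaluating at position 3: result = False

Answer: false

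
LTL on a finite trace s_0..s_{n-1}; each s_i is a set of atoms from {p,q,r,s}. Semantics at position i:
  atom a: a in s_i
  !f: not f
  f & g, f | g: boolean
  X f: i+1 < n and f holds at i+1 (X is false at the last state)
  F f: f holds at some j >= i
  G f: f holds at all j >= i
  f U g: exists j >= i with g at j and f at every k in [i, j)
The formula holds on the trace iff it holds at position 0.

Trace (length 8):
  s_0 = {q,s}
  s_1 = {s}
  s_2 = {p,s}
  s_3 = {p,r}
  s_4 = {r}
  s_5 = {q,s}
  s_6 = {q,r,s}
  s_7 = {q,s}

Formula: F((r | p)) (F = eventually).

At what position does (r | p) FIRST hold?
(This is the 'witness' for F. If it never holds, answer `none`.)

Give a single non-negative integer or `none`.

Answer: 2

Derivation:
s_0={q,s}: (r | p)=False r=False p=False
s_1={s}: (r | p)=False r=False p=False
s_2={p,s}: (r | p)=True r=False p=True
s_3={p,r}: (r | p)=True r=True p=True
s_4={r}: (r | p)=True r=True p=False
s_5={q,s}: (r | p)=False r=False p=False
s_6={q,r,s}: (r | p)=True r=True p=False
s_7={q,s}: (r | p)=False r=False p=False
F((r | p)) holds; first witness at position 2.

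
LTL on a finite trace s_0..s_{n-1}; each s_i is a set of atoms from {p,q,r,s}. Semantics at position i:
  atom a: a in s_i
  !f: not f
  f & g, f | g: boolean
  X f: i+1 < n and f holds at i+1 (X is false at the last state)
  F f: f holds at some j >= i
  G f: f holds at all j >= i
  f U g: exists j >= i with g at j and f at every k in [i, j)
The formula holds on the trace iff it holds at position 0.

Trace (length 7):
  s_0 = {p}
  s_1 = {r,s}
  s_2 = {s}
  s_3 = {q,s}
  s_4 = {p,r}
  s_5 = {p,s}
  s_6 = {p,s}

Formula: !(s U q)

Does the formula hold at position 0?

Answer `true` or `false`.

s_0={p}: !(s U q)=True (s U q)=False s=False q=False
s_1={r,s}: !(s U q)=False (s U q)=True s=True q=False
s_2={s}: !(s U q)=False (s U q)=True s=True q=False
s_3={q,s}: !(s U q)=False (s U q)=True s=True q=True
s_4={p,r}: !(s U q)=True (s U q)=False s=False q=False
s_5={p,s}: !(s U q)=True (s U q)=False s=True q=False
s_6={p,s}: !(s U q)=True (s U q)=False s=True q=False

Answer: true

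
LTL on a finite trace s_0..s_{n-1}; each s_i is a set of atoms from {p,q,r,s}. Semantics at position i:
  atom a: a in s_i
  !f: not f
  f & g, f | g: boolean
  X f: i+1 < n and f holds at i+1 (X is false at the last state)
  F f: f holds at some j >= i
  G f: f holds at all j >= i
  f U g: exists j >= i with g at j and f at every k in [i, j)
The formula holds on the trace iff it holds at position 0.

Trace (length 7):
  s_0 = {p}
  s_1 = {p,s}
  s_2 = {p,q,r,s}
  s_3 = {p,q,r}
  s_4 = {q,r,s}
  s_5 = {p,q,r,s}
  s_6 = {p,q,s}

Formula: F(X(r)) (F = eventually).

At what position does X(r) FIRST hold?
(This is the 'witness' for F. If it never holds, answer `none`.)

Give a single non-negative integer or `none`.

Answer: 1

Derivation:
s_0={p}: X(r)=False r=False
s_1={p,s}: X(r)=True r=False
s_2={p,q,r,s}: X(r)=True r=True
s_3={p,q,r}: X(r)=True r=True
s_4={q,r,s}: X(r)=True r=True
s_5={p,q,r,s}: X(r)=False r=True
s_6={p,q,s}: X(r)=False r=False
F(X(r)) holds; first witness at position 1.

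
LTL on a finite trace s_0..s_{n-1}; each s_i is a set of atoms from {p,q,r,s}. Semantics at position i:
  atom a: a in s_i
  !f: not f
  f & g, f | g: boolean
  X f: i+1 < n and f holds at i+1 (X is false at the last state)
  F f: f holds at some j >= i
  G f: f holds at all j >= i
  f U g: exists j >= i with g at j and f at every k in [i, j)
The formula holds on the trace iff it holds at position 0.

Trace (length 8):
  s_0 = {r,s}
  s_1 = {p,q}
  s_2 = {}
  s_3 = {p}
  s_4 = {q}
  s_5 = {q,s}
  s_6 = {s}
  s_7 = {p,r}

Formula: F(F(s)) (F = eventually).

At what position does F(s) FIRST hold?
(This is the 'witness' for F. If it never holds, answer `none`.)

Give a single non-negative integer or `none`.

Answer: 0

Derivation:
s_0={r,s}: F(s)=True s=True
s_1={p,q}: F(s)=True s=False
s_2={}: F(s)=True s=False
s_3={p}: F(s)=True s=False
s_4={q}: F(s)=True s=False
s_5={q,s}: F(s)=True s=True
s_6={s}: F(s)=True s=True
s_7={p,r}: F(s)=False s=False
F(F(s)) holds; first witness at position 0.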